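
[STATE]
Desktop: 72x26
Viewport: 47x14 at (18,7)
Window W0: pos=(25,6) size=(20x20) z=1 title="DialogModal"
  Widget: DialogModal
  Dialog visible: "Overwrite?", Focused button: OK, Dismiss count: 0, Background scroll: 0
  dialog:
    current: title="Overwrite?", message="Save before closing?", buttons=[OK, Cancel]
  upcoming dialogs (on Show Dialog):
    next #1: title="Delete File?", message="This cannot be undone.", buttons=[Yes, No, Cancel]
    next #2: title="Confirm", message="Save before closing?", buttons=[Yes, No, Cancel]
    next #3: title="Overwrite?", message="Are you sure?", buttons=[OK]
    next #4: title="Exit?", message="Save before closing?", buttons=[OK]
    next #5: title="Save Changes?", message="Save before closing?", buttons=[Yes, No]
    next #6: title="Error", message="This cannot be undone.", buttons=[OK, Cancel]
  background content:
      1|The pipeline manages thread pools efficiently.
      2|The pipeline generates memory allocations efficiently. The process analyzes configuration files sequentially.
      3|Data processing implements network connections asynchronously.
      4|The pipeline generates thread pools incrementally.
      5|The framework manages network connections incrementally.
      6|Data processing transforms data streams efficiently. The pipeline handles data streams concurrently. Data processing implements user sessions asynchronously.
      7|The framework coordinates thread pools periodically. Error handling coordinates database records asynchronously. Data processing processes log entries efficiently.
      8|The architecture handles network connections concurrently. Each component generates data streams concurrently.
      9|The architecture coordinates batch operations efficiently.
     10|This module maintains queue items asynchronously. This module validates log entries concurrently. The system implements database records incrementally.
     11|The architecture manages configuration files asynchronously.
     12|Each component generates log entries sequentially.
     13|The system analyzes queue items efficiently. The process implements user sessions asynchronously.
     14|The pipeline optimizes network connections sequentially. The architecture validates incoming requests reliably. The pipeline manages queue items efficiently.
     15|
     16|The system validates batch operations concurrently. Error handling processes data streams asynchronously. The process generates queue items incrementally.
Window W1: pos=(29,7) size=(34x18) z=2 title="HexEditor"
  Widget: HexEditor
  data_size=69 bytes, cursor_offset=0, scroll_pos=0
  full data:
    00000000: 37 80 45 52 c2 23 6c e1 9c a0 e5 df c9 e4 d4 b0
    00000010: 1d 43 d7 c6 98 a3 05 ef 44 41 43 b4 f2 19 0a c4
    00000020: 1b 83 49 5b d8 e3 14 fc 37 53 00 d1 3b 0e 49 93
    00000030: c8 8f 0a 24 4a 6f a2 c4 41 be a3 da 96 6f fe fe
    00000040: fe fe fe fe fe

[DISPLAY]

       ┃ Di┏━━━━━━━━━━━━━━━━━━━━━━━━━━━━━━━━┓  
       ┠───┃ HexEditor                      ┃  
       ┃The┠────────────────────────────────┨  
       ┃The┃00000000  37 80 45 52 c2 23 6c e┃  
       ┃Dat┃00000010  1d 43 d7 c6 98 a3 05 e┃  
       ┃The┃00000020  1b 83 49 5b d8 e3 14 f┃  
       ┃The┃00000030  c8 8f 0a 24 4a 6f a2 c┃  
       ┃Da┌┃00000040  fe fe fe fe fe        ┃  
       ┃Th│┃                                ┃  
       ┃Th│┃                                ┃  
       ┃Th│┃                                ┃  
       ┃Th└┃                                ┃  
       ┃The┃                                ┃  
       ┃Eac┃                                ┃  


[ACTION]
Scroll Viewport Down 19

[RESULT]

       ┃The┃00000020  1b 83 49 5b d8 e3 14 f┃  
       ┃The┃00000030  c8 8f 0a 24 4a 6f a2 c┃  
       ┃Da┌┃00000040  fe fe fe fe fe        ┃  
       ┃Th│┃                                ┃  
       ┃Th│┃                                ┃  
       ┃Th│┃                                ┃  
       ┃Th└┃                                ┃  
       ┃The┃                                ┃  
       ┃Eac┃                                ┃  
       ┃The┃                                ┃  
       ┃The┃                                ┃  
       ┃   ┃                                ┃  
       ┃The┗━━━━━━━━━━━━━━━━━━━━━━━━━━━━━━━━┛  
       ┗━━━━━━━━━━━━━━━━━━┛                    


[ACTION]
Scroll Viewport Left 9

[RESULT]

                ┃The┃00000020  1b 83 49 5b d8 e
                ┃The┃00000030  c8 8f 0a 24 4a 6
                ┃Da┌┃00000040  fe fe fe fe fe  
                ┃Th│┃                          
                ┃Th│┃                          
                ┃Th│┃                          
                ┃Th└┃                          
                ┃The┃                          
                ┃Eac┃                          
                ┃The┃                          
                ┃The┃                          
                ┃   ┃                          
                ┃The┗━━━━━━━━━━━━━━━━━━━━━━━━━━
                ┗━━━━━━━━━━━━━━━━━━┛           


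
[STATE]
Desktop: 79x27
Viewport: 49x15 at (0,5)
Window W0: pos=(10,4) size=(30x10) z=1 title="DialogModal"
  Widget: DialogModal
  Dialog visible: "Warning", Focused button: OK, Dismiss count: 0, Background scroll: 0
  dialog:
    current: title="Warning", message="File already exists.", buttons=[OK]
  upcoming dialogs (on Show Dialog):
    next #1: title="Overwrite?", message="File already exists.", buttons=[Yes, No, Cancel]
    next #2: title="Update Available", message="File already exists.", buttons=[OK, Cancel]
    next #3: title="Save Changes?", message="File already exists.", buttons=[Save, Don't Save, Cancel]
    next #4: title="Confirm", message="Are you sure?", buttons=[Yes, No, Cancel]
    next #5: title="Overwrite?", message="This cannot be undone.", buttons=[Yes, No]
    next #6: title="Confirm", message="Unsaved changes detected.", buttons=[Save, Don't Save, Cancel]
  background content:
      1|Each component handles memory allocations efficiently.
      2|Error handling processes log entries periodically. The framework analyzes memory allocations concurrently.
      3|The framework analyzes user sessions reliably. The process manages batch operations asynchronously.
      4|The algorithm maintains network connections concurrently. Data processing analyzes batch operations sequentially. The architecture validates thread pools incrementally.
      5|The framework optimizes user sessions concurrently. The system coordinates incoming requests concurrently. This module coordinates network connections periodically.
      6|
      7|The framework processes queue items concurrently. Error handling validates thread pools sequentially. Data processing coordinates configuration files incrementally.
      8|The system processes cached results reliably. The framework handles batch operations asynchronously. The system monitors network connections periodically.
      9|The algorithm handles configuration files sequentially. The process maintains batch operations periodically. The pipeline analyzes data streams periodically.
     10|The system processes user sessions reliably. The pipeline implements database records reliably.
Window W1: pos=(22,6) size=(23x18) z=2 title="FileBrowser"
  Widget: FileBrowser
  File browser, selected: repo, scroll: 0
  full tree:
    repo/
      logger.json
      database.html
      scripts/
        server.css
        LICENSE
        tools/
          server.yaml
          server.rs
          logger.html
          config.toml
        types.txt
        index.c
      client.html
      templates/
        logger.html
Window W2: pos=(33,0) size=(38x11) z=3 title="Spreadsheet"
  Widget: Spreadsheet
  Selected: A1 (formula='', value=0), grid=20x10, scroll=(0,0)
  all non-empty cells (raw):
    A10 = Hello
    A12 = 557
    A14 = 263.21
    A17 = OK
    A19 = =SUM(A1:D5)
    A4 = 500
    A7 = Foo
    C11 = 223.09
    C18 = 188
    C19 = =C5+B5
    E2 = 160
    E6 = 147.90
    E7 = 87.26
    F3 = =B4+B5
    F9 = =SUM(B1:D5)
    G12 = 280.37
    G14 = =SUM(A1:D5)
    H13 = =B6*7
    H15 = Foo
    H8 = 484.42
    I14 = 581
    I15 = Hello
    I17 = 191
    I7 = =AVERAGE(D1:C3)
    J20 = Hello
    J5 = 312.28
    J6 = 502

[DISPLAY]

          ┃ DialogModal          ┃---------------
          ┠───────────┏━━━━━━━━━━┃  1      [0]   
          ┃Ea┌────────┃ FileBrows┃  2        0   
          ┃Er│       W┠──────────┃  3        0   
          ┃Th│ File al┃> [-] repo┃  4      500   
          ┃Th│        ┃    logger┗━━━━━━━━━━━━━━━
          ┃Th└────────┃    database.html    ┃    
          ┃           ┃    [+] scripts/     ┃    
          ┗━━━━━━━━━━━┃    client.html      ┃    
                      ┃    [+] templates/   ┃    
                      ┃                     ┃    
                      ┃                     ┃    
                      ┃                     ┃    
                      ┃                     ┃    
                      ┃                     ┃    


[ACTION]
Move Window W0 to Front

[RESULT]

          ┃ DialogModal                ┃---------
          ┠────────────────────────────┨   [0]   
          ┃Ea┌──────────────────────┐or┃     0   
          ┃Er│       Warning        │og┃     0   
          ┃Th│ File already exists. │r ┃   500   
          ┃Th│         [OK]         │tw┃━━━━━━━━━
          ┃Th└──────────────────────┘er┃    ┃    
          ┃                            ┃    ┃    
          ┗━━━━━━━━━━━━━━━━━━━━━━━━━━━━┛    ┃    
                      ┃    [+] templates/   ┃    
                      ┃                     ┃    
                      ┃                     ┃    
                      ┃                     ┃    
                      ┃                     ┃    
                      ┃                     ┃    


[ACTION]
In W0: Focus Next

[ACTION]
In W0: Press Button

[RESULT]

          ┃ DialogModal                ┃---------
          ┠────────────────────────────┨   [0]   
          ┃Each component handles memor┃     0   
          ┃Error handling processes log┃     0   
          ┃The framework analyzes user ┃   500   
          ┃The algorithm maintains netw┃━━━━━━━━━
          ┃The framework optimizes user┃    ┃    
          ┃                            ┃    ┃    
          ┗━━━━━━━━━━━━━━━━━━━━━━━━━━━━┛    ┃    
                      ┃    [+] templates/   ┃    
                      ┃                     ┃    
                      ┃                     ┃    
                      ┃                     ┃    
                      ┃                     ┃    
                      ┃                     ┃    


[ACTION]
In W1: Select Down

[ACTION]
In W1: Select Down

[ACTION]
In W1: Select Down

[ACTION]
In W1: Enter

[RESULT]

          ┃ DialogModal                ┃---------
          ┠────────────────────────────┨   [0]   
          ┃Each component handles memor┃     0   
          ┃Error handling processes log┃     0   
          ┃The framework analyzes user ┃   500   
          ┃The algorithm maintains netw┃━━━━━━━━━
          ┃The framework optimizes user┃    ┃    
          ┃                            ┃    ┃    
          ┗━━━━━━━━━━━━━━━━━━━━━━━━━━━━┛    ┃    
                      ┃      LICENSE        ┃    
                      ┃      [+] tools/     ┃    
                      ┃      types.txt      ┃    
                      ┃      index.c        ┃    
                      ┃    client.html      ┃    
                      ┃    [+] templates/   ┃    


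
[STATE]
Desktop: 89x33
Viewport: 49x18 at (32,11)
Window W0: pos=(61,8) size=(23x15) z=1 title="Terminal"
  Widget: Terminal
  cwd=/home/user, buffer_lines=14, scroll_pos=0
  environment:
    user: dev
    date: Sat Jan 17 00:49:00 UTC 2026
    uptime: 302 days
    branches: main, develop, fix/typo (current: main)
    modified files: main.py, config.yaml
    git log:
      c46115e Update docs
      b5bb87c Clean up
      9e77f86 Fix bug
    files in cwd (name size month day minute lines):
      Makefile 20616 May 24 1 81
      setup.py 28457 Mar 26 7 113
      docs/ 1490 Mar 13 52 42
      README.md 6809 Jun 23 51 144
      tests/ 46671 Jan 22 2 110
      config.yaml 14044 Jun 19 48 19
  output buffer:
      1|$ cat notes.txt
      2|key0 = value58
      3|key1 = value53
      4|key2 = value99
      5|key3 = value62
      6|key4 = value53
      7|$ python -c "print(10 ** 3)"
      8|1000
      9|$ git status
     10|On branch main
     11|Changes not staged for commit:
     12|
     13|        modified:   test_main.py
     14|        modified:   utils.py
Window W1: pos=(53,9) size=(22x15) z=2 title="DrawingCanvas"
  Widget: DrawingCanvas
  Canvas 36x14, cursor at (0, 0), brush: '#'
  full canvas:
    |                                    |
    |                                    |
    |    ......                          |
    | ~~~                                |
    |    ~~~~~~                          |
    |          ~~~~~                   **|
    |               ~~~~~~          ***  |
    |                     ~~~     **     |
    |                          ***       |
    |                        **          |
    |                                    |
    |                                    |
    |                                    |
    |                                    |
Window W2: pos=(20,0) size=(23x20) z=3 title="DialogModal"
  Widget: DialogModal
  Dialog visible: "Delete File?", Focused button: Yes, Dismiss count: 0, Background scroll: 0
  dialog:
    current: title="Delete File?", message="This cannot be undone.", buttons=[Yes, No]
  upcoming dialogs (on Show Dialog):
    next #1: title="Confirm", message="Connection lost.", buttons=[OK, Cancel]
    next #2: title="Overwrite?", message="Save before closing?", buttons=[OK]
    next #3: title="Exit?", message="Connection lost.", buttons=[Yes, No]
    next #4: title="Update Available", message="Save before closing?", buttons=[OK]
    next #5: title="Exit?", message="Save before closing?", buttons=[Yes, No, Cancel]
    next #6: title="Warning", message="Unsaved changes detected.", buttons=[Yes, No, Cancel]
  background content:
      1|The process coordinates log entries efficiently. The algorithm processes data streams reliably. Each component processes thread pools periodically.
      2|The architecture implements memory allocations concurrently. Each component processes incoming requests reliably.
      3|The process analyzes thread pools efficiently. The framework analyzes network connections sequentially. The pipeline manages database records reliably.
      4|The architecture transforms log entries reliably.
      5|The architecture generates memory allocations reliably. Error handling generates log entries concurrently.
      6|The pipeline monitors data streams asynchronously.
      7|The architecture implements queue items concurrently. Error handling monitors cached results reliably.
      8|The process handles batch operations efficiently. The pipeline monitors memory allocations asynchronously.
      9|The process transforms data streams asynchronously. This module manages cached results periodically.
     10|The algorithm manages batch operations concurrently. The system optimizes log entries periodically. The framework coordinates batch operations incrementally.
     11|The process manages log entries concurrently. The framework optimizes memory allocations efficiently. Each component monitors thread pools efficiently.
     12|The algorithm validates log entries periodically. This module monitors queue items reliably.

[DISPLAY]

  No   │rm┃          ┠────────────────────┨xt    
───────┘es┃          ┃+                   ┃8     
 manages l┃          ┃                    ┃3     
hm validat┃          ┃    ......          ┃9     
          ┃          ┃ ~~~                ┃2     
          ┃          ┃    ~~~~~~          ┃3     
          ┃          ┃          ~~~~~     ┃print(
          ┃          ┃               ~~~~~┃      
━━━━━━━━━━┛          ┃                    ┃      
                     ┃                    ┃n     
                     ┃                    ┃taged 
                     ┃                    ┃━━━━━━
                     ┗━━━━━━━━━━━━━━━━━━━━┛      
                                                 
                                                 
                                                 
                                                 
                                                 


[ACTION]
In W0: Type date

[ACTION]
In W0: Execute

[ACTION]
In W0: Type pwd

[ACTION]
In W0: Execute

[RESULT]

  No   │rm┃          ┠────────────────────┨      
───────┘es┃          ┃+                   ┃n     
 manages l┃          ┃                    ┃taged 
hm validat┃          ┃    ......          ┃      
          ┃          ┃ ~~~                ┃ied:  
          ┃          ┃    ~~~~~~          ┃ied:  
          ┃          ┃          ~~~~~     ┃      
          ┃          ┃               ~~~~~┃:49:00
━━━━━━━━━━┛          ┃                    ┃      
                     ┃                    ┃      
                     ┃                    ┃      
                     ┃                    ┃━━━━━━
                     ┗━━━━━━━━━━━━━━━━━━━━┛      
                                                 
                                                 
                                                 
                                                 
                                                 


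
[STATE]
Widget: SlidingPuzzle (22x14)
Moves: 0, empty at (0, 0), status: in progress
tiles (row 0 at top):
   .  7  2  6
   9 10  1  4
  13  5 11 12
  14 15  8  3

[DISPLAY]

┌────┬────┬────┬────┐ 
│    │  7 │  2 │  6 │ 
├────┼────┼────┼────┤ 
│  9 │ 10 │  1 │  4 │ 
├────┼────┼────┼────┤ 
│ 13 │  5 │ 11 │ 12 │ 
├────┼────┼────┼────┤ 
│ 14 │ 15 │  8 │  3 │ 
└────┴────┴────┴────┘ 
Moves: 0              
                      
                      
                      
                      


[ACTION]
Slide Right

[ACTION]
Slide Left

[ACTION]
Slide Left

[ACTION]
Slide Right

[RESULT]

┌────┬────┬────┬────┐ 
│  7 │    │  2 │  6 │ 
├────┼────┼────┼────┤ 
│  9 │ 10 │  1 │  4 │ 
├────┼────┼────┼────┤ 
│ 13 │  5 │ 11 │ 12 │ 
├────┼────┼────┼────┤ 
│ 14 │ 15 │  8 │  3 │ 
└────┴────┴────┴────┘ 
Moves: 3              
                      
                      
                      
                      


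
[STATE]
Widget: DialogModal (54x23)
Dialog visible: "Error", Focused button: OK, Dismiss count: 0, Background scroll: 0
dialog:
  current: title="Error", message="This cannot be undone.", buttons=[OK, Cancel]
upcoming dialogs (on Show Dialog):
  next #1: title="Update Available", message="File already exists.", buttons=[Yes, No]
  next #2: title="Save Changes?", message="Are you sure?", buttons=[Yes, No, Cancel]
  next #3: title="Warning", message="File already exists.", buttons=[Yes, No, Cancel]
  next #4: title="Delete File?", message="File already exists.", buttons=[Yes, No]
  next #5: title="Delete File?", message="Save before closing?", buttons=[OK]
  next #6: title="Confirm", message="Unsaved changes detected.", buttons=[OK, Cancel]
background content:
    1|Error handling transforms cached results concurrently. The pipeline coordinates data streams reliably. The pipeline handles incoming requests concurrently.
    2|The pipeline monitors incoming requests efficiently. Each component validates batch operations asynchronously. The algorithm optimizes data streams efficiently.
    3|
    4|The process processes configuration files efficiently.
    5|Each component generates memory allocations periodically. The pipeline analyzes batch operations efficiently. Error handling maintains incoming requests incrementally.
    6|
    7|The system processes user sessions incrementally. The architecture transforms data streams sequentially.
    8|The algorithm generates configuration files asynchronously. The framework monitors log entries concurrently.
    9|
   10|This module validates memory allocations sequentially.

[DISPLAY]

Error handling transforms cached results concurrently.
The pipeline monitors incoming requests efficiently. E
                                                      
The process processes configuration files efficiently.
Each component generates memory allocations periodical
                                                      
The system processes user sessions incrementally. The 
The algorithm generates configuration files asynchrono
                                                      
This module va┌────────────────────────┐ sequentially.
              │         Error          │              
              │ This cannot be undone. │              
              │     [OK]  Cancel       │              
              └────────────────────────┘              
                                                      
                                                      
                                                      
                                                      
                                                      
                                                      
                                                      
                                                      
                                                      


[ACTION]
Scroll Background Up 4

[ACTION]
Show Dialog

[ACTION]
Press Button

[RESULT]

Error handling transforms cached results concurrently.
The pipeline monitors incoming requests efficiently. E
                                                      
The process processes configuration files efficiently.
Each component generates memory allocations periodical
                                                      
The system processes user sessions incrementally. The 
The algorithm generates configuration files asynchrono
                                                      
This module validates memory allocations sequentially.
                                                      
                                                      
                                                      
                                                      
                                                      
                                                      
                                                      
                                                      
                                                      
                                                      
                                                      
                                                      
                                                      


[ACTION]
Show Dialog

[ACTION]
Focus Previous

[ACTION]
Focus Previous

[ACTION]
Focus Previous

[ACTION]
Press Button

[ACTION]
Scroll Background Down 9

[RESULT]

This module validates memory allocations sequentially.
                                                      
                                                      
                                                      
                                                      
                                                      
                                                      
                                                      
                                                      
                                                      
                                                      
                                                      
                                                      
                                                      
                                                      
                                                      
                                                      
                                                      
                                                      
                                                      
                                                      
                                                      
                                                      


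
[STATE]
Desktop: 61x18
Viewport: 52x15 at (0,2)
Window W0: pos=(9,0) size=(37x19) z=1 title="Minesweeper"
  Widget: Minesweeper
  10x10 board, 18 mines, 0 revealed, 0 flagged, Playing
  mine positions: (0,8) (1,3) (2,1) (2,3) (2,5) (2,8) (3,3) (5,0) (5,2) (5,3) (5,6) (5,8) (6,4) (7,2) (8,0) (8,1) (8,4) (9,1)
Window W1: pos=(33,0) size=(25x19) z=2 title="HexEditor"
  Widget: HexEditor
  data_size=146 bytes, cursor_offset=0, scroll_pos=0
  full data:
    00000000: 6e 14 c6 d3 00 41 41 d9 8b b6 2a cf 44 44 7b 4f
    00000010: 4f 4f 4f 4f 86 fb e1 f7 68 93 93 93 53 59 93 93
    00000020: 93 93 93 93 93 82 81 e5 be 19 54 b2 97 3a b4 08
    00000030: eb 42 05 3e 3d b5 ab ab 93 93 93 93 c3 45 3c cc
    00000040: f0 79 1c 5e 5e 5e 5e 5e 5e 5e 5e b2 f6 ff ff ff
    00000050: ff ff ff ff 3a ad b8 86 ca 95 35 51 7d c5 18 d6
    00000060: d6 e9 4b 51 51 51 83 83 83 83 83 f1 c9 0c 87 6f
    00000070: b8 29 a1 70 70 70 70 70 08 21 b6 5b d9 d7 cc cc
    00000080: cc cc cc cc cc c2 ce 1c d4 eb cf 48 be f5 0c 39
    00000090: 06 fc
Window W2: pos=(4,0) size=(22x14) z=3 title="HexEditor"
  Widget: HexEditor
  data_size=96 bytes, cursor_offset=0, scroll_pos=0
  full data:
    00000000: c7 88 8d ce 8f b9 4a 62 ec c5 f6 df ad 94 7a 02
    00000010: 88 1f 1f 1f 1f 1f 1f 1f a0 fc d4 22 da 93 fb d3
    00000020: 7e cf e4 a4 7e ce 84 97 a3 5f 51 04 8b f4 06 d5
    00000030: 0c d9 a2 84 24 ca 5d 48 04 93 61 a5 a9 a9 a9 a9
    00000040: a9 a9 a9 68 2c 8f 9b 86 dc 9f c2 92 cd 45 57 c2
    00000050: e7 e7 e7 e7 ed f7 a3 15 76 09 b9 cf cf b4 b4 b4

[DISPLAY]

    ┠────────────────────┨───────┠──────────────────
    ┃00000000  C7 88 8d c┃       ┃00000000  6E 14 c6
    ┃00000010  88 1f 1f 1┃       ┃00000010  4f 4f 4f
    ┃00000020  7e cf e4 a┃       ┃00000020  93 93 93
    ┃00000030  0c d9 a2 8┃       ┃00000030  eb 42 05
    ┃00000040  a9 a9 a9 6┃       ┃00000040  f0 79 1c
    ┃00000050  e7 e7 e7 e┃       ┃00000050  ff ff ff
    ┃                    ┃       ┃00000060  d6 e9 4b
    ┃                    ┃       ┃00000070  b8 29 a1
    ┃                    ┃       ┃00000080  cc cc cc
    ┃                    ┃       ┃00000090  06 fc   
    ┗━━━━━━━━━━━━━━━━━━━━┛       ┃                  
         ┃                       ┃                  
         ┃                       ┃                  
         ┃                       ┃                  


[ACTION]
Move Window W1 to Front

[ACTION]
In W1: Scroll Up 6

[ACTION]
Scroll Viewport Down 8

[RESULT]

    ┃00000000  C7 88 8d c┃       ┃00000000  6E 14 c6
    ┃00000010  88 1f 1f 1┃       ┃00000010  4f 4f 4f
    ┃00000020  7e cf e4 a┃       ┃00000020  93 93 93
    ┃00000030  0c d9 a2 8┃       ┃00000030  eb 42 05
    ┃00000040  a9 a9 a9 6┃       ┃00000040  f0 79 1c
    ┃00000050  e7 e7 e7 e┃       ┃00000050  ff ff ff
    ┃                    ┃       ┃00000060  d6 e9 4b
    ┃                    ┃       ┃00000070  b8 29 a1
    ┃                    ┃       ┃00000080  cc cc cc
    ┃                    ┃       ┃00000090  06 fc   
    ┗━━━━━━━━━━━━━━━━━━━━┛       ┃                  
         ┃                       ┃                  
         ┃                       ┃                  
         ┃                       ┃                  
         ┃                       ┃                  


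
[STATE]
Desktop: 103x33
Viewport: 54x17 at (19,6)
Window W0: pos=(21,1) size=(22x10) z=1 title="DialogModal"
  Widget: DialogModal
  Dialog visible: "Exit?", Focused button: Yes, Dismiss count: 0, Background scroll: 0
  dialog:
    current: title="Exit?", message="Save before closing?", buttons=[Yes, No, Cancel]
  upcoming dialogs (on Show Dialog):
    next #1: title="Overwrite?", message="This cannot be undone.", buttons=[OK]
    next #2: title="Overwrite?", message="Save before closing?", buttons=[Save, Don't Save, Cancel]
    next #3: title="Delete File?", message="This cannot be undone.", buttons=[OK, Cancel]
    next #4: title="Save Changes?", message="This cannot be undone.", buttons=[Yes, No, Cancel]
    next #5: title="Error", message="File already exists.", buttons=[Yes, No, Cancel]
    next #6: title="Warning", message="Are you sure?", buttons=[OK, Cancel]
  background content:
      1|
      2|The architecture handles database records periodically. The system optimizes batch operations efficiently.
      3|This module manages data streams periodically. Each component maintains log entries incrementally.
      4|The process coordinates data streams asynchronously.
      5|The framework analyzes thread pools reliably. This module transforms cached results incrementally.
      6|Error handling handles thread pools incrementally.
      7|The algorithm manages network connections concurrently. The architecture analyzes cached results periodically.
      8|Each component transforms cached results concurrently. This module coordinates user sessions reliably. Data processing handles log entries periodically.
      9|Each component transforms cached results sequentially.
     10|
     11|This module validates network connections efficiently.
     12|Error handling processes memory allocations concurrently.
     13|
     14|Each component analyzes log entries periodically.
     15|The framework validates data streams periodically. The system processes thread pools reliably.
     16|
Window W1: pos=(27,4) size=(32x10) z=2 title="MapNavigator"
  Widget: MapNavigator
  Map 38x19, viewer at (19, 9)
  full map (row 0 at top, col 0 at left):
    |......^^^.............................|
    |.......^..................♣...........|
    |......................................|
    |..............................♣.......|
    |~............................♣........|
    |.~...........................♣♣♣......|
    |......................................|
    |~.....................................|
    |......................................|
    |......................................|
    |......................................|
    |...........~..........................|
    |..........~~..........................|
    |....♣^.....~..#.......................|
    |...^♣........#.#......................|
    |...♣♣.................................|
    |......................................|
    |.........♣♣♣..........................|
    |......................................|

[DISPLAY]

  ┃Th│Sa┠──────────────────────────────┨              
  ┃Th│[Y┃..............................┃              
  ┃Th└──┃..............................┃              
  ┃Error┃..............................┃              
  ┗━━━━━┃...............@..............┃              
        ┃..............................┃              
        ┃.......~......................┃              
        ┗━━━━━━━━━━━━━━━━━━━━━━━━━━━━━━┛              
                                                      
                                                      
                                                      
                                                      
                                                      
                                                      
                                                      
                                                      
                                                      


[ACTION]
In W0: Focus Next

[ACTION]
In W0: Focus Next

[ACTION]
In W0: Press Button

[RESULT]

  ┃This ┠──────────────────────────────┨              
  ┃The p┃..............................┃              
  ┃The f┃..............................┃              
  ┃Error┃..............................┃              
  ┗━━━━━┃...............@..............┃              
        ┃..............................┃              
        ┃.......~......................┃              
        ┗━━━━━━━━━━━━━━━━━━━━━━━━━━━━━━┛              
                                                      
                                                      
                                                      
                                                      
                                                      
                                                      
                                                      
                                                      
                                                      


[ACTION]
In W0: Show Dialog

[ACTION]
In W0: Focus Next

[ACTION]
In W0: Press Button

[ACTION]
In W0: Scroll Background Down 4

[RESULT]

  ┃The a┠──────────────────────────────┨              
  ┃Each ┃..............................┃              
  ┃Each ┃..............................┃              
  ┃     ┃..............................┃              
  ┗━━━━━┃...............@..............┃              
        ┃..............................┃              
        ┃.......~......................┃              
        ┗━━━━━━━━━━━━━━━━━━━━━━━━━━━━━━┛              
                                                      
                                                      
                                                      
                                                      
                                                      
                                                      
                                                      
                                                      
                                                      


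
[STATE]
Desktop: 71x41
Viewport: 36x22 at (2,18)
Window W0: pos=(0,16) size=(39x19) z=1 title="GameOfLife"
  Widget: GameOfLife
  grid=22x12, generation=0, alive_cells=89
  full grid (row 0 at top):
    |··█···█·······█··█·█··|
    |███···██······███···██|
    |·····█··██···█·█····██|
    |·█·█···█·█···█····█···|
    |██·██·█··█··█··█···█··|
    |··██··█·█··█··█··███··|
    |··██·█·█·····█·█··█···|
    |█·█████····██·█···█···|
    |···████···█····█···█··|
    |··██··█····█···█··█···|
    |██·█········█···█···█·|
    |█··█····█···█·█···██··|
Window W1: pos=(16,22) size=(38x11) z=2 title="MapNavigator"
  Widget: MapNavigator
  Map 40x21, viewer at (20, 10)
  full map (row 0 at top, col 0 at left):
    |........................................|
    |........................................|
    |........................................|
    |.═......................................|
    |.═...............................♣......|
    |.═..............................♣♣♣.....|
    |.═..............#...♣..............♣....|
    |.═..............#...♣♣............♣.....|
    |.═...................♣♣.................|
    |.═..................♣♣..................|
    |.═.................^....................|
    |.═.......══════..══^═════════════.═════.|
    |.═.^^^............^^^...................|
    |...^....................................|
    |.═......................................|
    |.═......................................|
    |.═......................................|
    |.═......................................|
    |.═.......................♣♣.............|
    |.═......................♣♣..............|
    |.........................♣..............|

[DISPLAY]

────────────────────────────────────
en: 0                               
·█···█·······█··█·█··               
██···██······███···██               
····█··██···█·┏━━━━━━━━━━━━━━━━━━━━━
█·█···█·█···█·┃ MapNavigator        
█·██·█··█··█··┠─────────────────────
·██··█·█··█··█┃..............#...♣♣.
·██·█·█·····█·┃...................♣♣
·█████····██·█┃..................♣♣.
··████···█····┃.................^@..
·██··█····█···┃.......══════..══^═══
█·█········█··┃.^^^............^^^..
··█····█···█·█┃.^...................
              ┗━━━━━━━━━━━━━━━━━━━━━
                                    
━━━━━━━━━━━━━━━━━━━━━━━━━━━━━━━━━━━━
                                    
                                    
                                    
                                    
                                    


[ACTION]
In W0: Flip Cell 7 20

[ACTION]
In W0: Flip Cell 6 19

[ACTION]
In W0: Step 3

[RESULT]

────────────────────────────────────
en: 3                               
██·············█···█·               
·████··█········███·█               
·██····██·····┏━━━━━━━━━━━━━━━━━━━━━
·█······██···█┃ MapNavigator        
███···██·█····┠─────────────────────
█···██·█·██···┃..............#...♣♣.
····█·····█···┃...................♣♣
█···█····██···┃..................♣♣.
██···█·█·██···┃.................^@..
█········██···┃.......══════..══^═══
█·█········██·┃.^^^............^^^..
·██········███┃.^...................
              ┗━━━━━━━━━━━━━━━━━━━━━
                                    
━━━━━━━━━━━━━━━━━━━━━━━━━━━━━━━━━━━━
                                    
                                    
                                    
                                    
                                    
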